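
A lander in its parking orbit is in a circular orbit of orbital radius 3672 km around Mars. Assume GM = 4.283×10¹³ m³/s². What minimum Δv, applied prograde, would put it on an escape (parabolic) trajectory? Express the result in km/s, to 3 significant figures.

Δv ≈ 1.41 km/s

r = 3672 km = 3.672×10⁶ m.
Circular speed v_c = √(μ/r) = 3415 m/s.
Escape speed v_esc = √(2μ/r) = √2 × v_c = 4830 m/s.
Δv = v_esc − v_c = 1415 m/s = 1.415 km/s.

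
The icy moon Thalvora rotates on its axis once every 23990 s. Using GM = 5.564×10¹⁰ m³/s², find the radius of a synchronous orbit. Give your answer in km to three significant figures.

r_sync ≈ 933 km

A synchronous orbit has period T, so by Kepler's third law a = (μT²/4π²)^(1/3).
μT²/4π² = 5.564×10¹⁰ × (2.399×10⁴)² / 39.48 = 8.111×10¹⁷ m³.
a = 9.326×10⁵ m = 932.60 km.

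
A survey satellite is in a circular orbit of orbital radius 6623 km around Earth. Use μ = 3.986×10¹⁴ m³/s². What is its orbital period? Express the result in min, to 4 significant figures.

r = 6623 km = 6.623×10⁶ m.
Kepler's third law: T = 2π√(r³/μ) = 2π√((6.623×10⁶)³ / 3.986×10¹⁴).
r³/μ = 7.288×10⁵ s², so T = 2π × 8.537×10² = 5.364×10³ s.
Converting: 5.364×10³ s ÷ 60.00 = 89.40 min.

T ≈ 89.40 min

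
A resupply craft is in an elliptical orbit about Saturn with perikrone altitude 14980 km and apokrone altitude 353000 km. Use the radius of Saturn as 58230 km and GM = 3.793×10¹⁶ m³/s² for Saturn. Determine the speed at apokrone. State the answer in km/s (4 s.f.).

r_p = 58230 + 14980 = 73210 km = 7.3210×10⁷ m.
r_a = 58230 + 353000 = 411230 km = 4.1123×10⁸ m.
Semi-major axis a = (r_p + r_a)/2 = 2.4222×10⁵ km = 2.422×10⁸ m.
Vis-viva: v² = μ(2/r − 1/a) = 3.793×10¹⁶ × (4.863×10⁻⁹ − 4.128×10⁻⁹) = 2.788×10⁷ m²/s².
v = 5280 m/s = 5.280 km/s.

v ≈ 5.280 km/s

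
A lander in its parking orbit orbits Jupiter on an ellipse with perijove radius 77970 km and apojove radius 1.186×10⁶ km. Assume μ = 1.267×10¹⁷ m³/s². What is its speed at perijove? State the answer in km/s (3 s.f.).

Semi-major axis a = (r_p + r_a)/2 = 6.3198×10⁵ km = 6.320×10⁸ m.
Vis-viva: v² = μ(2/r − 1/a) = 1.267×10¹⁷ × (2.565×10⁻⁸ − 1.582×10⁻⁹) = 3.049×10⁹ m²/s².
v = 55220 m/s = 55.22 km/s.

v ≈ 55.2 km/s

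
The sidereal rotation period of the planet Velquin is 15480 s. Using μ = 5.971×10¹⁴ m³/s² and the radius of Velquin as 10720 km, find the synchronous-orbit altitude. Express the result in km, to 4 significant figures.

A synchronous orbit has period T, so by Kepler's third law a = (μT²/4π²)^(1/3).
μT²/4π² = 5.971×10¹⁴ × (1.548×10⁴)² / 39.48 = 3.624×10²¹ m³.
a = 1.536×10⁷ m = 15361 km.
Altitude h = a − R = 15361 − 10720 = 4640.7 km.

h_sync ≈ 4641 km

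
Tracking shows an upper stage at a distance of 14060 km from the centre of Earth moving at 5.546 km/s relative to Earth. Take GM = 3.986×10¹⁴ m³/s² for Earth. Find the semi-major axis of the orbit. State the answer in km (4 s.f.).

a ≈ 15370 km

r = 1.406×10⁷ m.
Specific orbital energy ε = v²/2 − μ/r = (5546)²/2 − 3.986×10¹⁴/1.406×10⁷ = -1.297×10⁷ J/kg.
Since ε = −μ/(2a), a = −μ/(2ε) = 1.537×10⁷ m = 15365 km.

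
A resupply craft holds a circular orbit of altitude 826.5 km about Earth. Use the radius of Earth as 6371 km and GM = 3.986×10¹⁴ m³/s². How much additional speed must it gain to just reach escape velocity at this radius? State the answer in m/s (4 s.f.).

r = 6371 + 826.5 = 7197.5 km = 7.1975×10⁶ m.
Circular speed v_c = √(μ/r) = 7442 m/s.
Escape speed v_esc = √(2μ/r) = √2 × v_c = 10520 m/s.
Δv = v_esc − v_c = 3082 m/s.

Δv ≈ 3082 m/s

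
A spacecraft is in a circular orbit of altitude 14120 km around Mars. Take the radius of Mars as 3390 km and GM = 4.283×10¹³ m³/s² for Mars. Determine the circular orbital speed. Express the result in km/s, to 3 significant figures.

r = 3390 + 14120 = 17510 km = 1.7510×10⁷ m.
For a circular orbit v = √(μ/r) = √(4.283×10¹³ / 1.751×10⁷) = √(2.446×10⁶) = 1564 m/s.
That is 1.564 km/s.

v ≈ 1.56 km/s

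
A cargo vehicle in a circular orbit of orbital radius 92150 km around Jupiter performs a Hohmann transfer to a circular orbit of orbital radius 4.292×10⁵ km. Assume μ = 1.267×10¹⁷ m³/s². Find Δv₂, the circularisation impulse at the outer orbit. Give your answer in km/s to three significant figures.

Δv ≈ 6.97 km/s

r₁ = 92150 km = 9.215×10⁷ m.
r₂ = 4.292×10⁵ km = 4.292×10⁸ m.
Transfer ellipse a_t = (r₁ + r₂)/2 = 2.607×10⁸ m.
At r₁: circular v_c1 = √(μ/r₁) = 37080 m/s; transfer-perijove v_p = √[μ(2/r₁ − 1/a_t)] = 47580 m/s.
At r₂: circular v_c2 = √(μ/r₂) = 17180 m/s; transfer-apojove v_a = √[μ(2/r₂ − 1/a_t)] = 10220 m/s.
Δv₂ = v_c2 − v_a = 6966 m/s.
= 6.966 km/s.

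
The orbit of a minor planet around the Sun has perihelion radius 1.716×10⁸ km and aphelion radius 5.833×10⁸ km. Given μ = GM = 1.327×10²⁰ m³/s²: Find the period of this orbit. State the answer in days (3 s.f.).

Semi-major axis a = (r_p + r_a)/2 = (1.7160×10⁸ + 5.8330×10⁸)/2 = 3.7745×10⁸ km = 3.774×10¹¹ m.
By Kepler's third law T = 2π√(a³/μ) = 2π × 2.013×10⁷ = 1.265×10⁸ s.
= 1464 days.

T ≈ 1460 days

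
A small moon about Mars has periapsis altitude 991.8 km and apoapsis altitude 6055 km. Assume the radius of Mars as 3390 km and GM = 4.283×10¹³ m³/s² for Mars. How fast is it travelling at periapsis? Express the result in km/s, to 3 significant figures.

r_p = 3390 + 991.8 = 4381.8 km = 4.3818×10⁶ m.
r_a = 3390 + 6055 = 9445.0 km = 9.4450×10⁶ m.
Semi-major axis a = (r_p + r_a)/2 = 6913.4 km = 6.913×10⁶ m.
Vis-viva: v² = μ(2/r − 1/a) = 4.283×10¹³ × (4.564×10⁻⁷ − 1.446×10⁻⁷) = 1.335×10⁷ m²/s².
v = 3654 m/s = 3.654 km/s.

v ≈ 3.65 km/s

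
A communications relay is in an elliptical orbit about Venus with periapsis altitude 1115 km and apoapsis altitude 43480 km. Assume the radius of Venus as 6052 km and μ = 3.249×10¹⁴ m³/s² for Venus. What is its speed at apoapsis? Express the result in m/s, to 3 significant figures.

r_p = 6052 + 1115 = 7167.0 km = 7.1670×10⁶ m.
r_a = 6052 + 43480 = 49532 km = 4.9532×10⁷ m.
Semi-major axis a = (r_p + r_a)/2 = 28350 km = 2.835×10⁷ m.
Vis-viva: v² = μ(2/r − 1/a) = 3.249×10¹⁴ × (4.038×10⁻⁸ − 3.527×10⁻⁸) = 1.658×10⁶ m²/s².
v = 1288 m/s.

v ≈ 1290 m/s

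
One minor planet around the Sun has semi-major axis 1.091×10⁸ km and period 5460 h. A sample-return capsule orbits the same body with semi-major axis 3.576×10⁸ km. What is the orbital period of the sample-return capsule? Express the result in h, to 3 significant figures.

Kepler's third law: T² ∝ a³, so T₂ = T₁ (a₂/a₁)^(3/2).
a₂/a₁ = 3.278, (a₂/a₁)^(3/2) = 5.934.
T₂ = 5460 × 5.934 = 32400 h.

T₂ ≈ 32400 h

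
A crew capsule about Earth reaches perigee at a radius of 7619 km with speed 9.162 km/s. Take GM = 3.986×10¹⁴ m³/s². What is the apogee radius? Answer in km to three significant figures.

r_p = 7.619×10⁶ m.
Specific energy ε = v²/2 − μ/r = -1.035×10⁷ J/kg, so a = −μ/(2ε) = 1.926×10⁷ m.
The apsides satisfy r_p + r_a = 2a, so the apogee radius is 2a − r_p = 3.091×10⁷ m = 30910 km.

apogee radius ≈ 30900 km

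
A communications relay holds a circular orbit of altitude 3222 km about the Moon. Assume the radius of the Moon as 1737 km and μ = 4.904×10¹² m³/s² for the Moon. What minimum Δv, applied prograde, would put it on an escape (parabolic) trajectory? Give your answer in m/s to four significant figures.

Δv ≈ 411.9 m/s

r = 1737 + 3222 = 4959.0 km = 4.9590×10⁶ m.
Circular speed v_c = √(μ/r) = 994.4 m/s.
Escape speed v_esc = √(2μ/r) = √2 × v_c = 1406 m/s.
Δv = v_esc − v_c = 411.9 m/s.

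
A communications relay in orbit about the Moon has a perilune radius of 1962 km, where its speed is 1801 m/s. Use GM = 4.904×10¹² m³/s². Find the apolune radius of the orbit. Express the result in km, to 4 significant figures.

r_p = 1.962×10⁶ m.
Specific energy ε = v²/2 − μ/r = -8.777×10⁵ J/kg, so a = −μ/(2ε) = 2.794×10⁶ m.
The apsides satisfy r_p + r_a = 2a, so the apolune radius is 2a − r_p = 3.625×10⁶ m = 3625.4 km.

apolune radius ≈ 3625 km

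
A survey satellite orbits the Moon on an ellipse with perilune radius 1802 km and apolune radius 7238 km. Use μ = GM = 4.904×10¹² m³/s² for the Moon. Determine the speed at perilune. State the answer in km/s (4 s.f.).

Semi-major axis a = (r_p + r_a)/2 = 4520.0 km = 4.520×10⁶ m.
Vis-viva: v² = μ(2/r − 1/a) = 4.904×10¹² × (1.110×10⁻⁶ − 2.212×10⁻⁷) = 4.358×10⁶ m²/s².
v = 2088 m/s = 2.088 km/s.

v ≈ 2.088 km/s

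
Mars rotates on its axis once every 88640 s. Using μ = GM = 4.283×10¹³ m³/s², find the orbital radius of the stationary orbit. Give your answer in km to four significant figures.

A synchronous orbit has period T, so by Kepler's third law a = (μT²/4π²)^(1/3).
μT²/4π² = 4.283×10¹³ × (8.864×10⁴)² / 39.48 = 8.524×10²¹ m³.
a = 2.043×10⁷ m = 20428 km.

r_sync ≈ 20430 km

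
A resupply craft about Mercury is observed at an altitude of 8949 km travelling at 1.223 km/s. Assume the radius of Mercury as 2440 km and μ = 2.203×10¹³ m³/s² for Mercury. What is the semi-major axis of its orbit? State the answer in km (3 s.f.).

a ≈ 9280 km

r = 2440 + 8949 = 11389 km = 1.139×10⁷ m.
Vis-viva rearranged: 1/a = 2/r − v²/μ = 1.756×10⁻⁷ − 6.790×10⁻⁸ = 1.077×10⁻⁷ m⁻¹.
a = 9.284×10⁶ m = 9283.9 km.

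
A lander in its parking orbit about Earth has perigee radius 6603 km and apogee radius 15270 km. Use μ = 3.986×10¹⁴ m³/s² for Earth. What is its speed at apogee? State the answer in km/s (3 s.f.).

Semi-major axis a = (r_p + r_a)/2 = 10936 km = 1.094×10⁷ m.
Vis-viva: v² = μ(2/r − 1/a) = 3.986×10¹⁴ × (1.310×10⁻⁷ − 9.144×10⁻⁸) = 1.576×10⁷ m²/s².
v = 3970 m/s = 3.970 km/s.

v ≈ 3.97 km/s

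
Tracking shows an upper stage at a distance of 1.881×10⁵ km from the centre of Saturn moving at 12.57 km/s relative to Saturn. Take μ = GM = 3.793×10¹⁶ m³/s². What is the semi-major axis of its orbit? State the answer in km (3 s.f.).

a ≈ 1.55×10⁵ km

r = 1.881×10⁸ m.
Vis-viva rearranged: 1/a = 2/r − v²/μ = 1.063×10⁻⁸ − 4.166×10⁻⁹ = 6.467×10⁻⁹ m⁻¹.
a = 1.546×10⁸ m = 1.5463×10⁵ km.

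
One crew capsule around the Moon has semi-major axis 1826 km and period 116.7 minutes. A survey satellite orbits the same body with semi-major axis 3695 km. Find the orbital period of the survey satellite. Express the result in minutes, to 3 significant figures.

T₂ ≈ 336 minutes

Kepler's third law: T² ∝ a³, so T₂ = T₁ (a₂/a₁)^(3/2).
a₂/a₁ = 2.024, (a₂/a₁)^(3/2) = 2.879.
T₂ = 116.7 × 2.879 = 335.9 minutes.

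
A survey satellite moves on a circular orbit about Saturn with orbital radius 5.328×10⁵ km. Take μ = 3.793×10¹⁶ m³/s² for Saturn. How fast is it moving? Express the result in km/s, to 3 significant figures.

v ≈ 8.44 km/s

r = 5.328×10⁵ km = 5.328×10⁸ m.
For a circular orbit v = √(μ/r) = √(3.793×10¹⁶ / 5.328×10⁸) = √(7.119×10⁷) = 8437 m/s.
That is 8.437 km/s.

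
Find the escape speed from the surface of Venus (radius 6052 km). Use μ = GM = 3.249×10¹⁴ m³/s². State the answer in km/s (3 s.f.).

r = R = 6.052×10⁶ m.
Escape speed v_esc = √(2μ/r) = √(2 × 3.249×10¹⁴ / 6.052×10⁶) = √(1.074×10⁸) = 10360 m/s.
= 10.36 km/s.

v_esc ≈ 10.4 km/s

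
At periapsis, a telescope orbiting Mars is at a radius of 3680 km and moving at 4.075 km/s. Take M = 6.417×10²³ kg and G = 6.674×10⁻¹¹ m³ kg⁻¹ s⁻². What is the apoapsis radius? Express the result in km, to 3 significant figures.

μ = GM = 6.674×10⁻¹¹ × 6.417×10²³ = 4.283×10¹³ m³/s².
r_p = 3.680×10⁶ m.
Specific energy ε = v²/2 − μ/r = -3.335×10⁶ J/kg, so a = −μ/(2ε) = 6.421×10⁶ m.
The apsides satisfy r_p + r_a = 2a, so the apoapsis radius is 2a − r_p = 9.162×10⁶ m = 9161.8 km.

apoapsis radius ≈ 9160 km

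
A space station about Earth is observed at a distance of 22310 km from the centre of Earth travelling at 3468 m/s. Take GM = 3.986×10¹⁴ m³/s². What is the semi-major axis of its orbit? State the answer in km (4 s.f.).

a ≈ 16810 km

r = 2.231×10⁷ m.
Vis-viva rearranged: 1/a = 2/r − v²/μ = 8.965×10⁻⁸ − 3.017×10⁻⁸ = 5.947×10⁻⁸ m⁻¹.
a = 1.681×10⁷ m = 16814 km.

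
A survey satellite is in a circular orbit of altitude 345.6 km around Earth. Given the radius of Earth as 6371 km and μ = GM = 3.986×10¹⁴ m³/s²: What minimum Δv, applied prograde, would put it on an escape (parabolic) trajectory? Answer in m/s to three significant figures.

r = 6371 + 345.6 = 6716.6 km = 6.7166×10⁶ m.
Circular speed v_c = √(μ/r) = 7704 m/s.
Escape speed v_esc = √(2μ/r) = √2 × v_c = 10890 m/s.
Δv = v_esc − v_c = 3191 m/s.

Δv ≈ 3190 m/s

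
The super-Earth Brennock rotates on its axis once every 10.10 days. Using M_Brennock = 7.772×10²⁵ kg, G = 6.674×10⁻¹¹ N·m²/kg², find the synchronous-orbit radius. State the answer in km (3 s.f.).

μ = GM = 6.674×10⁻¹¹ × 7.772×10²⁵ = 5.187×10¹⁵ m³/s².
T = 10.10 days = 8.726×10⁵ s.
A synchronous orbit has period T, so by Kepler's third law a = (μT²/4π²)^(1/3).
μT²/4π² = 5.187×10¹⁵ × (8.726×10⁵)² / 39.48 = 1.001×10²⁶ m³.
a = 4.642×10⁸ m = 4.6424×10⁵ km.

r_sync ≈ 4.64×10⁵ km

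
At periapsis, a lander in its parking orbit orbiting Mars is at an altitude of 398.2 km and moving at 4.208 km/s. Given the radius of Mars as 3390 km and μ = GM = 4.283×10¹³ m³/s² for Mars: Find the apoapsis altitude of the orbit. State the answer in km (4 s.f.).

apoapsis altitude ≈ 10290 km

r_p = 3390 + 398.2 = 3788.2 km = 3.788×10⁶ m.
Specific energy ε = v²/2 − μ/r = -2.453×10⁶ J/kg, so a = −μ/(2ε) = 8.732×10⁶ m.
The apsides satisfy r_p + r_a = 2a, so the apoapsis radius is 2a − r_p = 1.368×10⁷ m = 13675 km.
Apoapsis altitude = 13675 − 3390 = 10285 km.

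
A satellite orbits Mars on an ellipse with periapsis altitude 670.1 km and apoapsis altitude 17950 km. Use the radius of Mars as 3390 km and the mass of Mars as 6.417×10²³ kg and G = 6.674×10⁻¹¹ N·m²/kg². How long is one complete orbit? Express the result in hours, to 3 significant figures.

T ≈ 12.1 hours

μ = GM = 6.674×10⁻¹¹ × 6.417×10²³ = 4.283×10¹³ m³/s².
r_p = 3390 + 670.1 = 4060.1 km = 4.0601×10⁶ m.
r_a = 3390 + 17950 = 21340 km = 2.1340×10⁷ m.
Semi-major axis a = (r_p + r_a)/2 = (4060.1 + 21340)/2 = 12700 km = 1.270×10⁷ m.
By Kepler's third law T = 2π√(a³/μ) = 2π × 6.916×10³ = 4.345×10⁴ s.
= 12.07 hours.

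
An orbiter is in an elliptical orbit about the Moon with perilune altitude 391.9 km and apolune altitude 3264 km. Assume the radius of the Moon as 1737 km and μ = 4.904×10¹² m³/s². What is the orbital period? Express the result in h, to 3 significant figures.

T ≈ 5.30 h

r_p = 1737 + 391.9 = 2128.9 km = 2.1289×10⁶ m.
r_a = 1737 + 3264 = 5001.0 km = 5.0010×10⁶ m.
Semi-major axis a = (r_p + r_a)/2 = (2128.9 + 5001.0)/2 = 3564.9 km = 3.565×10⁶ m.
By Kepler's third law T = 2π√(a³/μ) = 2π × 3.040×10³ = 1.910×10⁴ s.
= 5.305 h.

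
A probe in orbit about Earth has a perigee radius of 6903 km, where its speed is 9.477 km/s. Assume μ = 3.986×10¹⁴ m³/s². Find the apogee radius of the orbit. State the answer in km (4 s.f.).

apogee radius ≈ 24150 km

r_p = 6.903×10⁶ m.
Specific energy ε = v²/2 − μ/r = -1.284×10⁷ J/kg, so a = −μ/(2ε) = 1.553×10⁷ m.
The apsides satisfy r_p + r_a = 2a, so the apogee radius is 2a − r_p = 2.415×10⁷ m = 24150 km.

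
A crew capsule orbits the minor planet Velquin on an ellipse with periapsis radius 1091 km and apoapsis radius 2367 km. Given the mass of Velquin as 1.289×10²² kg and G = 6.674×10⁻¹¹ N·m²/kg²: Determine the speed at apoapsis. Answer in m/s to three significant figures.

v ≈ 479 m/s

μ = GM = 6.674×10⁻¹¹ × 1.289×10²² = 8.603×10¹¹ m³/s².
Semi-major axis a = (r_p + r_a)/2 = 1729.0 km = 1.729×10⁶ m.
Vis-viva: v² = μ(2/r − 1/a) = 8.603×10¹¹ × (8.450×10⁻⁷ − 5.784×10⁻⁷) = 2.293×10⁵ m²/s².
v = 478.9 m/s.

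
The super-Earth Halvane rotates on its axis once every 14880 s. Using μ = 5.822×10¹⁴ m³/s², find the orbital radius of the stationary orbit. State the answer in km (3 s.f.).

A synchronous orbit has period T, so by Kepler's third law a = (μT²/4π²)^(1/3).
μT²/4π² = 5.822×10¹⁴ × (1.488×10⁴)² / 39.48 = 3.265×10²¹ m³.
a = 1.484×10⁷ m = 14836 km.

r_sync ≈ 14800 km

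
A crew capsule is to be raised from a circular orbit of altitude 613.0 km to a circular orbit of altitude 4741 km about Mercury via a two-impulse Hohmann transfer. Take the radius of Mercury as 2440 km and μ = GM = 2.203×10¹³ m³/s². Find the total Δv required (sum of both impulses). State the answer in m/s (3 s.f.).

r₁ = 2440 + 613.0 = 3053.0 km = 3.0530×10⁶ m.
r₂ = 2440 + 4741 = 7181.0 km = 7.1810×10⁶ m.
Transfer ellipse a_t = (r₁ + r₂)/2 = 5.117×10⁶ m.
At r₁: circular v_c1 = √(μ/r₁) = 2686 m/s; transfer-periherm v_p = √[μ(2/r₁ − 1/a_t)] = 3182 m/s.
Δv₁ = v_p − v_c1 = 496.0 m/s.
At r₂: circular v_c2 = √(μ/r₂) = 1752 m/s; transfer-apoherm v_a = √[μ(2/r₂ − 1/a_t)] = 1353 m/s.
Δv₂ = v_c2 − v_a = 398.6 m/s.
Total Δv = Δv₁ + Δv₂ = 894.6 m/s.

Δv_total ≈ 895 m/s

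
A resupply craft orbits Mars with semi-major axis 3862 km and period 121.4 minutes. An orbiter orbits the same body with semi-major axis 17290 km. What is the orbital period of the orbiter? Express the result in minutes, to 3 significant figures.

T₂ ≈ 1150 minutes

Kepler's third law: T² ∝ a³, so T₂ = T₁ (a₂/a₁)^(3/2).
a₂/a₁ = 4.477, (a₂/a₁)^(3/2) = 9.473.
T₂ = 121.4 × 9.473 = 1150 minutes.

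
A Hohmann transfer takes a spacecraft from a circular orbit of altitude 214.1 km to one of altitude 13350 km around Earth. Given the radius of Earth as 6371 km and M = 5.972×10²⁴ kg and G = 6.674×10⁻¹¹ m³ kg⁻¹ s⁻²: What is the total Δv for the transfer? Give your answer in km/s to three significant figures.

Δv_total ≈ 3.06 km/s

μ = GM = 6.674×10⁻¹¹ × 5.972×10²⁴ = 3.986×10¹⁴ m³/s².
r₁ = 6371 + 214.1 = 6585.1 km = 6.5851×10⁶ m.
r₂ = 6371 + 13350 = 19721 km = 1.9721×10⁷ m.
Transfer ellipse a_t = (r₁ + r₂)/2 = 1.315×10⁷ m.
At r₁: circular v_c1 = √(μ/r₁) = 7780 m/s; transfer-perigee v_p = √[μ(2/r₁ − 1/a_t)] = 9526 m/s.
Δv₁ = v_p − v_c1 = 1746 m/s.
At r₂: circular v_c2 = √(μ/r₂) = 4496 m/s; transfer-apogee v_a = √[μ(2/r₂ − 1/a_t)] = 3181 m/s.
Δv₂ = v_c2 − v_a = 1315 m/s.
Total Δv = Δv₁ + Δv₂ = 3061 m/s = 3.061 km/s.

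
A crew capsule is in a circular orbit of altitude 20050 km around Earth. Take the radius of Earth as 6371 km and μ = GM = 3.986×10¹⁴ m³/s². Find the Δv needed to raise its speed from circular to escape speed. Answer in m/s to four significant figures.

Δv ≈ 1609 m/s

r = 6371 + 20050 = 26421 km = 2.6421×10⁷ m.
Circular speed v_c = √(μ/r) = 3884 m/s.
Escape speed v_esc = √(2μ/r) = √2 × v_c = 5493 m/s.
Δv = v_esc − v_c = 1609 m/s.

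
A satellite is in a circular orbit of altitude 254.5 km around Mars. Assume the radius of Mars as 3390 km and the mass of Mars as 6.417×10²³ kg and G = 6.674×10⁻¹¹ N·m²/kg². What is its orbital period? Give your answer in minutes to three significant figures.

T ≈ 111 minutes

μ = GM = 6.674×10⁻¹¹ × 6.417×10²³ = 4.283×10¹³ m³/s².
r = 3390 + 254.5 = 3644.5 km = 3.6445×10⁶ m.
Kepler's third law: T = 2π√(r³/μ) = 2π√((3.644×10⁶)³ / 4.283×10¹³).
r³/μ = 1.130×10⁶ s², so T = 2π × 1.063×10³ = 6.680×10³ s.
Converting: 6.680×10³ s ÷ 60.00 = 111.3 minutes.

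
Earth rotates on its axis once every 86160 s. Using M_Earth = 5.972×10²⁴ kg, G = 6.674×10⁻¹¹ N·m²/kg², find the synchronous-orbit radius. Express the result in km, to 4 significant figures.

r_sync ≈ 42160 km

μ = GM = 6.674×10⁻¹¹ × 5.972×10²⁴ = 3.986×10¹⁴ m³/s².
A synchronous orbit has period T, so by Kepler's third law a = (μT²/4π²)^(1/3).
μT²/4π² = 3.986×10¹⁴ × (8.616×10⁴)² / 39.48 = 7.495×10²² m³.
a = 4.216×10⁷ m = 42162 km.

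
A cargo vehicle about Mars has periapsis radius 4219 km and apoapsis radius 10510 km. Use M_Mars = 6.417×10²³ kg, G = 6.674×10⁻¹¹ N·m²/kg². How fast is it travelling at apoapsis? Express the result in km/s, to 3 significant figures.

μ = GM = 6.674×10⁻¹¹ × 6.417×10²³ = 4.283×10¹³ m³/s².
Semi-major axis a = (r_p + r_a)/2 = 7364.5 km = 7.364×10⁶ m.
Vis-viva: v² = μ(2/r − 1/a) = 4.283×10¹³ × (1.903×10⁻⁷ − 1.358×10⁻⁷) = 2.334×10⁶ m²/s².
v = 1528 m/s = 1.528 km/s.

v ≈ 1.53 km/s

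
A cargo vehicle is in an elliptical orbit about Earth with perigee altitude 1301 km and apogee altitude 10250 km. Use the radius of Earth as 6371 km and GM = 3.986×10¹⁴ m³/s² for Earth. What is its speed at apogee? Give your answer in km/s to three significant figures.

r_p = 6371 + 1301 = 7672.0 km = 7.6720×10⁶ m.
r_a = 6371 + 10250 = 16621 km = 1.6621×10⁷ m.
Semi-major axis a = (r_p + r_a)/2 = 12146 km = 1.215×10⁷ m.
Vis-viva: v² = μ(2/r − 1/a) = 3.986×10¹⁴ × (1.203×10⁻⁷ − 8.233×10⁻⁸) = 1.515×10⁷ m²/s².
v = 3892 m/s = 3.892 km/s.

v ≈ 3.89 km/s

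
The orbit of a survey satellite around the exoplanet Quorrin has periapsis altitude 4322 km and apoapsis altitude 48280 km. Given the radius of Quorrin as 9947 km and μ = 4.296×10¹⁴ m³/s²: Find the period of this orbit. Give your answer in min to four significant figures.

T ≈ 1103 min

r_p = 9947 + 4322 = 14269 km = 1.4269×10⁷ m.
r_a = 9947 + 48280 = 58227 km = 5.8227×10⁷ m.
Semi-major axis a = (r_p + r_a)/2 = (14269 + 58227)/2 = 36248 km = 3.625×10⁷ m.
By Kepler's third law T = 2π√(a³/μ) = 2π × 1.053×10⁴ = 6.616×10⁴ s.
= 1103 min.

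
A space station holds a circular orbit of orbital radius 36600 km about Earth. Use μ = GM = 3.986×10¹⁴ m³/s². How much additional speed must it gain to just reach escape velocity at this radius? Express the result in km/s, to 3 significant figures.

Δv ≈ 1.37 km/s

r = 36600 km = 3.660×10⁷ m.
Circular speed v_c = √(μ/r) = 3300 m/s.
Escape speed v_esc = √(2μ/r) = √2 × v_c = 4667 m/s.
Δv = v_esc − v_c = 1367 m/s = 1.367 km/s.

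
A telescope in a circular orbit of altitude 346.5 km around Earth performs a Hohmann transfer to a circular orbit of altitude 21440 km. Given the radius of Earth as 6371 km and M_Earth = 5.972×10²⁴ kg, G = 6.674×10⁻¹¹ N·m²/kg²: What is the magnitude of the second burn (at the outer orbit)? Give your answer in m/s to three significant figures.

μ = GM = 6.674×10⁻¹¹ × 5.972×10²⁴ = 3.986×10¹⁴ m³/s².
r₁ = 6371 + 346.5 = 6717.5 km = 6.7175×10⁶ m.
r₂ = 6371 + 21440 = 27811 km = 2.7811×10⁷ m.
Transfer ellipse a_t = (r₁ + r₂)/2 = 1.726×10⁷ m.
At r₁: circular v_c1 = √(μ/r₁) = 7703 m/s; transfer-perigee v_p = √[μ(2/r₁ − 1/a_t)] = 9777 m/s.
At r₂: circular v_c2 = √(μ/r₂) = 3786 m/s; transfer-apogee v_a = √[μ(2/r₂ − 1/a_t)] = 2361 m/s.
Δv₂ = v_c2 − v_a = 1424 m/s.

Δv ≈ 1420 m/s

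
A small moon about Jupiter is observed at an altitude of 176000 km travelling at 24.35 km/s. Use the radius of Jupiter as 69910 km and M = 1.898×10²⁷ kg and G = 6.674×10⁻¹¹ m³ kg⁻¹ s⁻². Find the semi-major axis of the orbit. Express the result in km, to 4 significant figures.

a ≈ 2.897×10⁵ km

μ = GM = 6.674×10⁻¹¹ × 1.898×10²⁷ = 1.267×10¹⁷ m³/s².
r = 69910 + 176000 = 2.4591×10⁵ km = 2.459×10⁸ m.
Specific orbital energy ε = v²/2 − μ/r = (24350)²/2 − 1.267×10¹⁷/2.459×10⁸ = -2.187×10⁸ J/kg.
Since ε = −μ/(2a), a = −μ/(2ε) = 2.897×10⁸ m = 2.8966×10⁵ km.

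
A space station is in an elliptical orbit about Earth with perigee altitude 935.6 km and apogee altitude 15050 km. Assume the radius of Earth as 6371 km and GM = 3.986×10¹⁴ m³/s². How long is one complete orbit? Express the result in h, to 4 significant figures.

r_p = 6371 + 935.6 = 7306.6 km = 7.3066×10⁶ m.
r_a = 6371 + 15050 = 21421 km = 2.1421×10⁷ m.
Semi-major axis a = (r_p + r_a)/2 = (7306.6 + 21421)/2 = 14364 km = 1.436×10⁷ m.
By Kepler's third law T = 2π√(a³/μ) = 2π × 2.727×10³ = 1.713×10⁴ s.
= 4.759 h.

T ≈ 4.759 h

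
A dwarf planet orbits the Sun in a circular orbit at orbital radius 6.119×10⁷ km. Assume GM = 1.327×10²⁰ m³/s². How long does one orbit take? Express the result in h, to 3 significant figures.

T ≈ 2290 h

r = 6.119×10⁷ km = 6.119×10¹⁰ m.
Kepler's third law: T = 2π√(r³/μ) = 2π√((6.119×10¹⁰)³ / 1.327×10²⁰).
r³/μ = 1.727×10¹² s², so T = 2π × 1.314×10⁶ = 8.256×10⁶ s.
Converting: 8.256×10⁶ s ÷ 3600 = 2293 h.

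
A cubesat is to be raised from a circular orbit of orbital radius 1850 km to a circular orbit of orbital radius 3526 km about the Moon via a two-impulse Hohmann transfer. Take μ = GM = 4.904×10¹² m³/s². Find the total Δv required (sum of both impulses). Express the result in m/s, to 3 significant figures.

Δv_total ≈ 438 m/s

r₁ = 1850 km = 1.850×10⁶ m.
r₂ = 3526 km = 3.526×10⁶ m.
Transfer ellipse a_t = (r₁ + r₂)/2 = 2.688×10⁶ m.
At r₁: circular v_c1 = √(μ/r₁) = 1628 m/s; transfer-perilune v_p = √[μ(2/r₁ − 1/a_t)] = 1865 m/s.
Δv₁ = v_p − v_c1 = 236.6 m/s.
At r₂: circular v_c2 = √(μ/r₂) = 1179 m/s; transfer-apolune v_a = √[μ(2/r₂ − 1/a_t)] = 978.4 m/s.
Δv₂ = v_c2 − v_a = 201.0 m/s.
Total Δv = Δv₁ + Δv₂ = 437.6 m/s.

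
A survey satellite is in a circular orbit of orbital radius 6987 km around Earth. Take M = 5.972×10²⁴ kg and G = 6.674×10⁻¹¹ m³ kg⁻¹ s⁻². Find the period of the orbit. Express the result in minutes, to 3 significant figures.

T ≈ 96.9 minutes

μ = GM = 6.674×10⁻¹¹ × 5.972×10²⁴ = 3.986×10¹⁴ m³/s².
r = 6987 km = 6.987×10⁶ m.
Kepler's third law: T = 2π√(r³/μ) = 2π√((6.987×10⁶)³ / 3.986×10¹⁴).
r³/μ = 8.558×10⁵ s², so T = 2π × 9.251×10² = 5.813×10³ s.
Converting: 5.813×10³ s ÷ 60.00 = 96.88 minutes.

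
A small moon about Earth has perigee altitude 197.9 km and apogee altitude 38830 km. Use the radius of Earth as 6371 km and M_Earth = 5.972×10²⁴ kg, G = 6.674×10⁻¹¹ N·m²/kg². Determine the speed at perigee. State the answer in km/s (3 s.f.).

μ = GM = 6.674×10⁻¹¹ × 5.972×10²⁴ = 3.986×10¹⁴ m³/s².
r_p = 6371 + 197.9 = 6568.9 km = 6.5689×10⁶ m.
r_a = 6371 + 38830 = 45201 km = 4.5201×10⁷ m.
Semi-major axis a = (r_p + r_a)/2 = 25885 km = 2.588×10⁷ m.
Vis-viva: v² = μ(2/r − 1/a) = 3.986×10¹⁴ × (3.045×10⁻⁷ − 3.863×10⁻⁸) = 1.060×10⁸ m²/s².
v = 10290 m/s = 10.29 km/s.

v ≈ 10.3 km/s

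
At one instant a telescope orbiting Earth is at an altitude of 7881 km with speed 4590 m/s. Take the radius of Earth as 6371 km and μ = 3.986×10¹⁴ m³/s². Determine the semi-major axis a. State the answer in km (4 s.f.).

a ≈ 11430 km

r = 6371 + 7881 = 14252 km = 1.425×10⁷ m.
Vis-viva rearranged: 1/a = 2/r − v²/μ = 1.403×10⁻⁷ − 5.286×10⁻⁸ = 8.748×10⁻⁸ m⁻¹.
a = 1.143×10⁷ m = 11432 km.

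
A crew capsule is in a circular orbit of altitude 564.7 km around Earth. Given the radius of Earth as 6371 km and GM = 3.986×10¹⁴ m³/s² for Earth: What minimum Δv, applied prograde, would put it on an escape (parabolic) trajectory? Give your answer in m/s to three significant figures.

Δv ≈ 3140 m/s

r = 6371 + 564.7 = 6935.7 km = 6.9357×10⁶ m.
Circular speed v_c = √(μ/r) = 7581 m/s.
Escape speed v_esc = √(2μ/r) = √2 × v_c = 10720 m/s.
Δv = v_esc − v_c = 3140 m/s.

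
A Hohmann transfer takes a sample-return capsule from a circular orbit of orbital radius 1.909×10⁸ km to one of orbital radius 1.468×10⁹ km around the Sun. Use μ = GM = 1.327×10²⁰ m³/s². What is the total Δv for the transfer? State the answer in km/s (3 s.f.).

Δv_total ≈ 13.7 km/s

r₁ = 1.909×10⁸ km = 1.909×10¹¹ m.
r₂ = 1.468×10⁹ km = 1.468×10¹² m.
Transfer ellipse a_t = (r₁ + r₂)/2 = 8.294×10¹¹ m.
At r₁: circular v_c1 = √(μ/r₁) = 26370 m/s; transfer-perihelion v_p = √[μ(2/r₁ − 1/a_t)] = 35080 m/s.
Δv₁ = v_p − v_c1 = 8710 m/s.
At r₂: circular v_c2 = √(μ/r₂) = 9508 m/s; transfer-aphelion v_a = √[μ(2/r₂ − 1/a_t)] = 4561 m/s.
Δv₂ = v_c2 − v_a = 4946 m/s.
Total Δv = Δv₁ + Δv₂ = 13660 m/s = 13.66 km/s.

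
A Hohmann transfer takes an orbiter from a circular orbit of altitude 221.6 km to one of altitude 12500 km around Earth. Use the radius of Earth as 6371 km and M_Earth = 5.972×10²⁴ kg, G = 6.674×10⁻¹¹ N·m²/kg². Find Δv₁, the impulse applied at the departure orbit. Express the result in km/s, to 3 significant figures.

μ = GM = 6.674×10⁻¹¹ × 5.972×10²⁴ = 3.986×10¹⁴ m³/s².
r₁ = 6371 + 221.6 = 6592.6 km = 6.5926×10⁶ m.
r₂ = 6371 + 12500 = 18871 km = 1.8871×10⁷ m.
Transfer ellipse a_t = (r₁ + r₂)/2 = 1.273×10⁷ m.
At r₁: circular v_c1 = √(μ/r₁) = 7775 m/s; transfer-perigee v_p = √[μ(2/r₁ − 1/a_t)] = 9466 m/s.
Δv₁ = v_p − v_c1 = 1691 m/s.
= 1.691 km/s.

Δv ≈ 1.69 km/s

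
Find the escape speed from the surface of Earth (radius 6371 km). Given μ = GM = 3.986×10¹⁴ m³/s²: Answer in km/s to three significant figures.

v_esc ≈ 11.2 km/s

r = R = 6.371×10⁶ m.
Escape speed v_esc = √(2μ/r) = √(2 × 3.986×10¹⁴ / 6.371×10⁶) = √(1.251×10⁸) = 11190 m/s.
= 11.19 km/s.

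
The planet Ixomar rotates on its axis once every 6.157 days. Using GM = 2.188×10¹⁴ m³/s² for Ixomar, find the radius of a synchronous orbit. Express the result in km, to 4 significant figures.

r_sync ≈ 1.162×10⁵ km

T = 6.157 days = 5.320×10⁵ s.
A synchronous orbit has period T, so by Kepler's third law a = (μT²/4π²)^(1/3).
μT²/4π² = 2.188×10¹⁴ × (5.320×10⁵)² / 39.48 = 1.568×10²⁴ m³.
a = 1.162×10⁸ m = 1.1619×10⁵ km.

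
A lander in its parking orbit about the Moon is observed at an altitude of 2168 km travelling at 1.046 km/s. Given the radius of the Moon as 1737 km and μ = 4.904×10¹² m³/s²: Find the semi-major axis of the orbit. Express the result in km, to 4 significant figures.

a ≈ 3460 km

r = 1737 + 2168 = 3905.0 km = 3.905×10⁶ m.
Vis-viva rearranged: 1/a = 2/r − v²/μ = 5.122×10⁻⁷ − 2.231×10⁻⁷ = 2.891×10⁻⁷ m⁻¹.
a = 3.460×10⁶ m = 3459.5 km.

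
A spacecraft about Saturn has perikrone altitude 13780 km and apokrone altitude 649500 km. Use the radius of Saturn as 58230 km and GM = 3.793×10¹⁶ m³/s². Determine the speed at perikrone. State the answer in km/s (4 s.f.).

r_p = 58230 + 13780 = 72010 km = 7.2010×10⁷ m.
r_a = 58230 + 649500 = 707730 km = 7.0773×10⁸ m.
Semi-major axis a = (r_p + r_a)/2 = 3.8987×10⁵ km = 3.899×10⁸ m.
Vis-viva: v² = μ(2/r − 1/a) = 3.793×10¹⁶ × (2.777×10⁻⁸ − 2.565×10⁻⁹) = 9.562×10⁸ m²/s².
v = 30920 m/s = 30.92 km/s.

v ≈ 30.92 km/s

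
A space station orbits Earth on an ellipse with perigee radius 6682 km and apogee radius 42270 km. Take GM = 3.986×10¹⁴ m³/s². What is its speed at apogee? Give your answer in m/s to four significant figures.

Semi-major axis a = (r_p + r_a)/2 = 24476 km = 2.448×10⁷ m.
Vis-viva: v² = μ(2/r − 1/a) = 3.986×10¹⁴ × (4.731×10⁻⁸ − 4.086×10⁻⁸) = 2.574×10⁶ m²/s².
v = 1604 m/s.

v ≈ 1604 m/s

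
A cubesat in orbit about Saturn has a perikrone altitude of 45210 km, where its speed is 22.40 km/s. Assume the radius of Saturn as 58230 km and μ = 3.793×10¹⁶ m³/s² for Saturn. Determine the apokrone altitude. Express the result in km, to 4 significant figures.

r_p = 58230 + 45210 = 1.0344×10⁵ km = 1.034×10⁸ m.
Specific energy ε = v²/2 − μ/r = -1.158×10⁸ J/kg, so a = −μ/(2ε) = 1.638×10⁸ m.
The apsides satisfy r_p + r_a = 2a, so the apokrone radius is 2a − r_p = 2.241×10⁸ m = 2.2409×10⁵ km.
Apokrone altitude = 2.2409×10⁵ − 58230 = 1.6586×10⁵ km.

apokrone altitude ≈ 1.659×10⁵ km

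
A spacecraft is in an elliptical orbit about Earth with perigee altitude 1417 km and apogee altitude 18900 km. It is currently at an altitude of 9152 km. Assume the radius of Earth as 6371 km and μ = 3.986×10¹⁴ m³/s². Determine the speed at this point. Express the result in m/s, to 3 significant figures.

v ≈ 5220 m/s

r_p = 6371 + 1417 = 7788.0 km = 7.7880×10⁶ m.
r_a = 6371 + 18900 = 25271 km = 2.5271×10⁷ m.
r = 6371 + 9152 = 15523 km = 1.552×10⁷ m.
Semi-major axis a = (r_p + r_a)/2 = 16530 km = 1.653×10⁷ m.
Vis-viva: v² = μ(2/r − 1/a) = 3.986×10¹⁴ × (1.288×10⁻⁷ − 6.050×10⁻⁸) = 2.724×10⁷ m²/s².
v = 5219 m/s.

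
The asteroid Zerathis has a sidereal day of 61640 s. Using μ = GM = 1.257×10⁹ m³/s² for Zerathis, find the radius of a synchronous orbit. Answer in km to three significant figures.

A synchronous orbit has period T, so by Kepler's third law a = (μT²/4π²)^(1/3).
μT²/4π² = 1.257×10⁹ × (6.164×10⁴)² / 39.48 = 1.210×10¹⁷ m³.
a = 4.946×10⁵ m = 494.58 km.

r_sync ≈ 495 km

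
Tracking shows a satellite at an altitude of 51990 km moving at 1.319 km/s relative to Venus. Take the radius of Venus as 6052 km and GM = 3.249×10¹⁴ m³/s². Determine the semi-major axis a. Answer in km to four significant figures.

r = 6052 + 51990 = 58042 km = 5.804×10⁷ m.
Specific orbital energy ε = v²/2 − μ/r = (1319)²/2 − 3.249×10¹⁴/5.804×10⁷ = -4.728×10⁶ J/kg.
Since ε = −μ/(2a), a = −μ/(2ε) = 3.436×10⁷ m = 34361 km.

a ≈ 34360 km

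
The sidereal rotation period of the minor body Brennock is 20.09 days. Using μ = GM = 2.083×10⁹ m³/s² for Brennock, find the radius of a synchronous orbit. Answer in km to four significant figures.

T = 20.09 days = 1.736×10⁶ s.
A synchronous orbit has period T, so by Kepler's third law a = (μT²/4π²)^(1/3).
μT²/4π² = 2.083×10⁹ × (1.736×10⁶)² / 39.48 = 1.590×10²⁰ m³.
a = 5.417×10⁶ m = 5417.2 km.

r_sync ≈ 5417 km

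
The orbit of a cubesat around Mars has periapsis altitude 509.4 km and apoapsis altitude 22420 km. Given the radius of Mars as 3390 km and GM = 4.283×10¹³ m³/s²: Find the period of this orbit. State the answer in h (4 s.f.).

r_p = 3390 + 509.4 = 3899.4 km = 3.8994×10⁶ m.
r_a = 3390 + 22420 = 25810 km = 2.5810×10⁷ m.
Semi-major axis a = (r_p + r_a)/2 = (3899.4 + 25810)/2 = 14855 km = 1.485×10⁷ m.
By Kepler's third law T = 2π√(a³/μ) = 2π × 8.748×10³ = 5.497×10⁴ s.
= 15.27 h.

T ≈ 15.27 h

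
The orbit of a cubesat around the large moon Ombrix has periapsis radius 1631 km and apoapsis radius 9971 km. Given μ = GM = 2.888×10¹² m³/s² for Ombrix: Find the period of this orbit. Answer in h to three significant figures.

Semi-major axis a = (r_p + r_a)/2 = (1631.0 + 9971.0)/2 = 5801.0 km = 5.801×10⁶ m.
By Kepler's third law T = 2π√(a³/μ) = 2π × 8.222×10³ = 5.166×10⁴ s.
= 14.35 h.

T ≈ 14.3 h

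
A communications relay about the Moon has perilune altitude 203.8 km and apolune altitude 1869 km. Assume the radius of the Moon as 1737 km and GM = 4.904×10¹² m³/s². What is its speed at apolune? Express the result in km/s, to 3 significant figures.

r_p = 1737 + 203.8 = 1940.8 km = 1.9408×10⁶ m.
r_a = 1737 + 1869 = 3606.0 km = 3.6060×10⁶ m.
Semi-major axis a = (r_p + r_a)/2 = 2773.4 km = 2.773×10⁶ m.
Vis-viva: v² = μ(2/r − 1/a) = 4.904×10¹² × (5.546×10⁻⁷ − 3.606×10⁻⁷) = 9.517×10⁵ m²/s².
v = 975.5 m/s = 0.9755 km/s.

v ≈ 0.976 km/s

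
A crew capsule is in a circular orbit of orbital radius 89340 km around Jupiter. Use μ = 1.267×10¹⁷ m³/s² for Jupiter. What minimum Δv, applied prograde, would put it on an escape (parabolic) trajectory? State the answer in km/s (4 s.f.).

Δv ≈ 15.60 km/s

r = 89340 km = 8.934×10⁷ m.
Circular speed v_c = √(μ/r) = 37660 m/s.
Escape speed v_esc = √(2μ/r) = √2 × v_c = 53260 m/s.
Δv = v_esc − v_c = 15600 m/s = 15.60 km/s.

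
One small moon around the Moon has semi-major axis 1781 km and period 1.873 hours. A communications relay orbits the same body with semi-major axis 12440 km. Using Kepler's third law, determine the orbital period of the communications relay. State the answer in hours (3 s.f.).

T₂ ≈ 34.6 hours

Kepler's third law: T² ∝ a³, so T₂ = T₁ (a₂/a₁)^(3/2).
a₂/a₁ = 6.985, (a₂/a₁)^(3/2) = 18.46.
T₂ = 1.873 × 18.46 = 34.58 hours.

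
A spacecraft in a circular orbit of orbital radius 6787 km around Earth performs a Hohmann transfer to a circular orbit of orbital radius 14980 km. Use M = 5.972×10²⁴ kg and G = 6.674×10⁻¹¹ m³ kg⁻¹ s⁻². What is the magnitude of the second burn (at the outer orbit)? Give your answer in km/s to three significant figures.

μ = GM = 6.674×10⁻¹¹ × 5.972×10²⁴ = 3.986×10¹⁴ m³/s².
r₁ = 6787 km = 6.787×10⁶ m.
r₂ = 14980 km = 1.498×10⁷ m.
Transfer ellipse a_t = (r₁ + r₂)/2 = 1.088×10⁷ m.
At r₁: circular v_c1 = √(μ/r₁) = 7663 m/s; transfer-perigee v_p = √[μ(2/r₁ − 1/a_t)] = 8991 m/s.
At r₂: circular v_c2 = √(μ/r₂) = 5158 m/s; transfer-apogee v_a = √[μ(2/r₂ − 1/a_t)] = 4073 m/s.
Δv₂ = v_c2 − v_a = 1085 m/s.
= 1.085 km/s.

Δv ≈ 1.08 km/s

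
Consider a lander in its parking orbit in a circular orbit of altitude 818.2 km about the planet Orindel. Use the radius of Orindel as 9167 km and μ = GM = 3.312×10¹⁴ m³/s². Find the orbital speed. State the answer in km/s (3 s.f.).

v ≈ 5.76 km/s

r = 9167 + 818.2 = 9985.2 km = 9.9852×10⁶ m.
For a circular orbit v = √(μ/r) = √(3.312×10¹⁴ / 9.985×10⁶) = √(3.317×10⁷) = 5759 m/s.
That is 5.759 km/s.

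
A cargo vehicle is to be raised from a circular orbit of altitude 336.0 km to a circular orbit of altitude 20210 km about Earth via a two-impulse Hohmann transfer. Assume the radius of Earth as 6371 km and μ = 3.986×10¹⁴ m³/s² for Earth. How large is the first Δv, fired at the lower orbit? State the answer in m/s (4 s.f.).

Δv ≈ 2033 m/s

r₁ = 6371 + 336.0 = 6707.0 km = 6.7070×10⁶ m.
r₂ = 6371 + 20210 = 26581 km = 2.6581×10⁷ m.
Transfer ellipse a_t = (r₁ + r₂)/2 = 1.664×10⁷ m.
At r₁: circular v_c1 = √(μ/r₁) = 7709 m/s; transfer-perigee v_p = √[μ(2/r₁ − 1/a_t)] = 9742 m/s.
Δv₁ = v_p − v_c1 = 2033 m/s.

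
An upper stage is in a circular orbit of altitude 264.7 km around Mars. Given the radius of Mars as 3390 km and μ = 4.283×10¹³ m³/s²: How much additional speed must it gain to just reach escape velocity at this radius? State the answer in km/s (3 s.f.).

Δv ≈ 1.42 km/s

r = 3390 + 264.7 = 3654.7 km = 3.6547×10⁶ m.
Circular speed v_c = √(μ/r) = 3423 m/s.
Escape speed v_esc = √(2μ/r) = √2 × v_c = 4841 m/s.
Δv = v_esc − v_c = 1418 m/s = 1.418 km/s.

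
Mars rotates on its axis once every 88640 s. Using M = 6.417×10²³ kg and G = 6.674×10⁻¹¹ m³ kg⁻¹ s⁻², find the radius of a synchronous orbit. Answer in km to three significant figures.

μ = GM = 6.674×10⁻¹¹ × 6.417×10²³ = 4.283×10¹³ m³/s².
A synchronous orbit has period T, so by Kepler's third law a = (μT²/4π²)^(1/3).
μT²/4π² = 4.283×10¹³ × (8.864×10⁴)² / 39.48 = 8.524×10²¹ m³.
a = 2.043×10⁷ m = 20427 km.

r_sync ≈ 20400 km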